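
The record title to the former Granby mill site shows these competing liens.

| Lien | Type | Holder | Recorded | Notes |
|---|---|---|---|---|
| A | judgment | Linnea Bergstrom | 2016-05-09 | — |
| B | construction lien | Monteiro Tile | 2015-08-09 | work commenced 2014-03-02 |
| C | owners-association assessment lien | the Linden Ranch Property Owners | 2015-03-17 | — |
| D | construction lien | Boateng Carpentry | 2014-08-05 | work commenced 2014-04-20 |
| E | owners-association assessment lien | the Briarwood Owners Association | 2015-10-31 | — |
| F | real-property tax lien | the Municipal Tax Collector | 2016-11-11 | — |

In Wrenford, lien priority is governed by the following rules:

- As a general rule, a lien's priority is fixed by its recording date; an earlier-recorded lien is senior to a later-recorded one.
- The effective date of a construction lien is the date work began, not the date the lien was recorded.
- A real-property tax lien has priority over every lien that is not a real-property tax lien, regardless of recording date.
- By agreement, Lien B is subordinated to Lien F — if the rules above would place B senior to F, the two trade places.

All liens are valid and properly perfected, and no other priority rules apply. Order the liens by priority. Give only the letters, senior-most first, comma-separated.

F, B, D, C, E, A

First, effective dates: B's effective date is 2014-03-02, when work began; D is treated as recorded 2014-04-20, the work-commencement date.
As a real-property tax lien, F is senior to every other lien.
Among the remaining liens, by effective date: B (2014-03-02), D (2014-04-20), C (2015-03-17), E (2015-10-31), A (2016-05-09).
B is already junior to F, so the subordination agreement changes nothing.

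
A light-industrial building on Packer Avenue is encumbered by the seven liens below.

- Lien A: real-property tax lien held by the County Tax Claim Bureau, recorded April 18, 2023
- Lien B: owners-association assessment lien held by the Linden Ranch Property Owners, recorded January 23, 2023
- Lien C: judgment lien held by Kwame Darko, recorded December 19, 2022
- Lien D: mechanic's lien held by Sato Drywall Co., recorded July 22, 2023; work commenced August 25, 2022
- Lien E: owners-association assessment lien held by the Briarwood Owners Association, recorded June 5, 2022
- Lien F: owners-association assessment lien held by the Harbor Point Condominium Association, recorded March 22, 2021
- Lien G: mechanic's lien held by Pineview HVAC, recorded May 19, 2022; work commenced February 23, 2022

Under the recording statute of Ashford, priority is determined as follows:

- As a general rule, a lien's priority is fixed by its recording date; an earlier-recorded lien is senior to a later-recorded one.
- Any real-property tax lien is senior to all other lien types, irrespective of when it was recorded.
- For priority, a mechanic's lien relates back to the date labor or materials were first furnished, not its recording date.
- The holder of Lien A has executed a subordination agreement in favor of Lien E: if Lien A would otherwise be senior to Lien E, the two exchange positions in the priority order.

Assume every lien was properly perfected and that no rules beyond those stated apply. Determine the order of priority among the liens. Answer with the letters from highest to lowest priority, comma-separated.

E, F, G, A, D, C, B

Effective dates after the stated exceptions: D's effective date is August 25, 2022, when work began; G's effective date is February 23, 2022, when work began.
As a real-property tax lien, A is senior to every other lien.
Ordering the rest by effective date: F (March 22, 2021), G (February 23, 2022), E (June 5, 2022), D (August 25, 2022), C (December 19, 2022), B (January 23, 2023).
The subordination applies — A was senior to E — so A and E swap.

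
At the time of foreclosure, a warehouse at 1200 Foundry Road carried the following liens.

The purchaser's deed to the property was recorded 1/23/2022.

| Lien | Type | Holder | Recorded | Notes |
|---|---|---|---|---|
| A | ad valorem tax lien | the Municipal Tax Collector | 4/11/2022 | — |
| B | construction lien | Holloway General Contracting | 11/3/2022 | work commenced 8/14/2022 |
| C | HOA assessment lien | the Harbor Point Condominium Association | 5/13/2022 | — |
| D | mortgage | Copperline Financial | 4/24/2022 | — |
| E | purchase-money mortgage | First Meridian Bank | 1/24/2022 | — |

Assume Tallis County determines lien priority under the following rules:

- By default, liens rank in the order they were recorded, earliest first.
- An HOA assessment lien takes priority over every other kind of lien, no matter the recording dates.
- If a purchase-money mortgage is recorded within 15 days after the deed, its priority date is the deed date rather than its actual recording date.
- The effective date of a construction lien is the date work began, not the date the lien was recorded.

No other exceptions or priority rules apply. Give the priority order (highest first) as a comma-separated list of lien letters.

Adjusting effective dates: B is treated as recorded 8/14/2022, the work-commencement date; E relates back to the deed date 1/23/2022.
As an HOA assessment lien, C is senior to every other lien.
Ordering the rest by effective date: E (1/23/2022), A (4/11/2022), D (4/24/2022), B (8/14/2022).

C, E, A, D, B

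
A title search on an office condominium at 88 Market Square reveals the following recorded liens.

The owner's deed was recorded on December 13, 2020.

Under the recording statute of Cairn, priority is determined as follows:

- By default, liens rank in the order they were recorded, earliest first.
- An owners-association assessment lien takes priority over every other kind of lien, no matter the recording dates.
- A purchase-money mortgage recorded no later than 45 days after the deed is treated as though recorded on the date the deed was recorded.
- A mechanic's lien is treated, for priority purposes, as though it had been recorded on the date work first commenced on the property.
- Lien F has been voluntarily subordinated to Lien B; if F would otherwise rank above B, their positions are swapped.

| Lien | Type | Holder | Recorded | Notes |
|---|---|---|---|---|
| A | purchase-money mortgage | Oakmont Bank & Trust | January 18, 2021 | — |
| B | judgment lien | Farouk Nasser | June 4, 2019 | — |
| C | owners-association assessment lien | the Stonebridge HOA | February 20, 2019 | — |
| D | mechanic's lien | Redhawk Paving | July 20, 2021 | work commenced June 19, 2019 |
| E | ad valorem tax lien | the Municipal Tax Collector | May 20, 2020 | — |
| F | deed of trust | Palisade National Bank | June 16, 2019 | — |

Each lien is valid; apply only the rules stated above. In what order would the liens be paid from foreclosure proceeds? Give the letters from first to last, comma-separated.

Effective dates after the stated exceptions: A was recorded within the 45-day window, so its effective date is the deed date December 13, 2020; D is treated as recorded June 19, 2019, the work-commencement date.
C is an owners-association assessment lien and takes priority over every other lien.
Among the remaining liens, by effective date: B (June 4, 2019), F (June 16, 2019), D (June 19, 2019), E (May 20, 2020), A (December 13, 2020).
F is already junior to B, so the subordination agreement changes nothing.

C, B, F, D, E, A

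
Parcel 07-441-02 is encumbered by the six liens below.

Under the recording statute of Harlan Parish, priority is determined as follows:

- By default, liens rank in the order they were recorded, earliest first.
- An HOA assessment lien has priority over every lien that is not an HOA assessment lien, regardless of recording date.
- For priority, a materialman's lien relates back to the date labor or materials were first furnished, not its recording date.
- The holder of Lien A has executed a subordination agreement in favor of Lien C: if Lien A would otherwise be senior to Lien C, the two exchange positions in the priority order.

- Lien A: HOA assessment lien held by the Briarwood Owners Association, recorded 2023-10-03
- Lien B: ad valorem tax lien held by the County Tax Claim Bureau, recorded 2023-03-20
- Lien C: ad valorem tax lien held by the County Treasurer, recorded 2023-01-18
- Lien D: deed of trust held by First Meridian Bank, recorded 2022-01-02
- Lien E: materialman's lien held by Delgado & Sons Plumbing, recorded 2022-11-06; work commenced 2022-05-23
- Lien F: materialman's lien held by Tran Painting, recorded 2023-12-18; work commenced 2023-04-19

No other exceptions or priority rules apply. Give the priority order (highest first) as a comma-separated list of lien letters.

C, D, E, A, B, F

Effective dates after the stated exceptions: E's effective date is 2022-05-23, when work began; F relates back to 2023-04-19 (work commenced).
A, as an HOA assessment lien, has superpriority and ranks first.
Ordering the rest by effective date: D (2022-01-02), E (2022-05-23), C (2023-01-18), B (2023-03-20), F (2023-04-19).
Because A would otherwise rank above C, the subordination swaps them.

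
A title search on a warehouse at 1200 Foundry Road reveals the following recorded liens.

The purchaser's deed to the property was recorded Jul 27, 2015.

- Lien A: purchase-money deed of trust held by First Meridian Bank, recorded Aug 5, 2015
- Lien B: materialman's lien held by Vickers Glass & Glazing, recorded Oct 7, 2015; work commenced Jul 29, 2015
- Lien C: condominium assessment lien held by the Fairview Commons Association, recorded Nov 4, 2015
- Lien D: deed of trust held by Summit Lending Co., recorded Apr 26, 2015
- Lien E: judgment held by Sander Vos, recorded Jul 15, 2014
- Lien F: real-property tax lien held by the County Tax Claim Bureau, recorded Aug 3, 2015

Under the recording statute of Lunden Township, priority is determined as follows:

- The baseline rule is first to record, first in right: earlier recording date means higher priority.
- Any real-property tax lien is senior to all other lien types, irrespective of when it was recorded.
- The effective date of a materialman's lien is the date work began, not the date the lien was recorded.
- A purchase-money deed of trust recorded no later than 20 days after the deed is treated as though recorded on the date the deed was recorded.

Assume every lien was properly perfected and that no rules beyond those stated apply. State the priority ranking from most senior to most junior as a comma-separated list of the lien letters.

F, E, D, A, B, C

Effective dates after the stated exceptions: A was recorded within the 20-day window, so its effective date is the deed date Jul 27, 2015; B's effective date is Jul 29, 2015, when work began.
F is a real-property tax lien and takes priority over every other lien.
Among the remaining liens, by effective date: E (Jul 15, 2014), D (Apr 26, 2015), A (Jul 27, 2015), B (Jul 29, 2015), C (Nov 4, 2015).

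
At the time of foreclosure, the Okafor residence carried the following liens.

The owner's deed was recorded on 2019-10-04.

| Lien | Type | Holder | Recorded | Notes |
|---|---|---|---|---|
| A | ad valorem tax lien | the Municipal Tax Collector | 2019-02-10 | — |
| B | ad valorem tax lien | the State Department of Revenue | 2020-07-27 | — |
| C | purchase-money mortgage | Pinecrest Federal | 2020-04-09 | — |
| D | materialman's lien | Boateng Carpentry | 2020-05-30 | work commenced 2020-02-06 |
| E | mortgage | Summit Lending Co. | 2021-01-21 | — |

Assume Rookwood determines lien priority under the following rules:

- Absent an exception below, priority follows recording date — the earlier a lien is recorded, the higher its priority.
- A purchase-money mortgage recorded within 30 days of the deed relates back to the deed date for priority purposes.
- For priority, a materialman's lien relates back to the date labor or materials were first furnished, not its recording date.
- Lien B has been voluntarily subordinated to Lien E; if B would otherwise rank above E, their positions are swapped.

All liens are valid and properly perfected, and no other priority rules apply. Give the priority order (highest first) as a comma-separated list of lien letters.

Adjusting effective dates: C missed the 30-day window (188 days after the deed), so its recording date stands; D is treated as recorded 2020-02-06, the work-commencement date.
Sorted by effective date: A (2019-02-10), D (2020-02-06), C (2020-04-09), B (2020-07-27), E (2021-01-21).
Because B would otherwise rank above E, the subordination swaps them.

A, D, C, E, B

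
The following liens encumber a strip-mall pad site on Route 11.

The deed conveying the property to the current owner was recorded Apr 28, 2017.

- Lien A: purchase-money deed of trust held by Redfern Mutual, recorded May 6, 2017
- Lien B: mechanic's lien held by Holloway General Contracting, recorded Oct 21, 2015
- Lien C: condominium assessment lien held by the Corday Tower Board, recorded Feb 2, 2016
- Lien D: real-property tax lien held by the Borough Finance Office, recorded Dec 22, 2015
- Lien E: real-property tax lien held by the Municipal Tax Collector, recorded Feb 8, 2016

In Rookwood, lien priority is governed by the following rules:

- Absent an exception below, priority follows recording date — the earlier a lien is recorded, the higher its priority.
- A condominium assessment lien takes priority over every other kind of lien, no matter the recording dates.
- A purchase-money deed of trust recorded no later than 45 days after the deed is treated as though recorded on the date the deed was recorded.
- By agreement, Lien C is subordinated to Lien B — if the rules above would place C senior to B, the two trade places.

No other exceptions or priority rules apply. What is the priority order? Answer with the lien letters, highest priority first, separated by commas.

Adjusting effective dates: A was recorded within the 45-day window, so its effective date is the deed date Apr 28, 2017.
C is a condominium assessment lien and takes priority over every other lien.
Among the remaining liens, by effective date: B (Oct 21, 2015), D (Dec 22, 2015), E (Feb 8, 2016), A (Apr 28, 2017).
C would otherwise be senior to B, so under the subordination agreement C and B exchange positions.

B, C, D, E, A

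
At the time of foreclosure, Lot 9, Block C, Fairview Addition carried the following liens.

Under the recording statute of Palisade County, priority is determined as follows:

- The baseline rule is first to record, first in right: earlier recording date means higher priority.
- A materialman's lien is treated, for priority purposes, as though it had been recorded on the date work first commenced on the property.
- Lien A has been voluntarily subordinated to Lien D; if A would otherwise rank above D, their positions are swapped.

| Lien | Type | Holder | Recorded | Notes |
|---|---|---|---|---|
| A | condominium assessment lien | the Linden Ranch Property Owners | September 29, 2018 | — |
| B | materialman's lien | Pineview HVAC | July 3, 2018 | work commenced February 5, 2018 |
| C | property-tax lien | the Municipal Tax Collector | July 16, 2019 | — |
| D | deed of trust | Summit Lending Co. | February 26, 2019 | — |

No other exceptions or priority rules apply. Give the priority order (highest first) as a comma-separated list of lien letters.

First, effective dates: B is treated as recorded February 5, 2018, the work-commencement date.
By effective date, earliest first: B (February 5, 2018), A (September 29, 2018), D (February 26, 2019), C (July 16, 2019).
A is senior to D before the subordination, so the two trade places.

B, D, A, C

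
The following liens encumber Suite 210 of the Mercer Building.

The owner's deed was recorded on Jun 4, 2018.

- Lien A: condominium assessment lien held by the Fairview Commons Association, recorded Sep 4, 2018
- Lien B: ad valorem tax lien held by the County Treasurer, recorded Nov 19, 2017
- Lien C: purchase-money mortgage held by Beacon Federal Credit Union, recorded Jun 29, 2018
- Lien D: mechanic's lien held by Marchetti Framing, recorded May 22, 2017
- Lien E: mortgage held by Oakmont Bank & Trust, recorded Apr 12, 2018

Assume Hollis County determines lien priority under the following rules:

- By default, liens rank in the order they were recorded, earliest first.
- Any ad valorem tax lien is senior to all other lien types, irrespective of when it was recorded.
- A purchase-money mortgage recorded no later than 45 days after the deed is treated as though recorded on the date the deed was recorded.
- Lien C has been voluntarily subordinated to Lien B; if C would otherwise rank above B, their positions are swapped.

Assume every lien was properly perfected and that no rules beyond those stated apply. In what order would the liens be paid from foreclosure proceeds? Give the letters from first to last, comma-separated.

Adjusting effective dates: C's effective date is the deed date, Jun 4, 2018.
As an ad valorem tax lien, B is senior to every other lien.
Ordering the rest by effective date: D (May 22, 2017), E (Apr 12, 2018), C (Jun 4, 2018), A (Sep 4, 2018).
Since C is not senior to B, the subordination leaves the order unchanged.

B, D, E, C, A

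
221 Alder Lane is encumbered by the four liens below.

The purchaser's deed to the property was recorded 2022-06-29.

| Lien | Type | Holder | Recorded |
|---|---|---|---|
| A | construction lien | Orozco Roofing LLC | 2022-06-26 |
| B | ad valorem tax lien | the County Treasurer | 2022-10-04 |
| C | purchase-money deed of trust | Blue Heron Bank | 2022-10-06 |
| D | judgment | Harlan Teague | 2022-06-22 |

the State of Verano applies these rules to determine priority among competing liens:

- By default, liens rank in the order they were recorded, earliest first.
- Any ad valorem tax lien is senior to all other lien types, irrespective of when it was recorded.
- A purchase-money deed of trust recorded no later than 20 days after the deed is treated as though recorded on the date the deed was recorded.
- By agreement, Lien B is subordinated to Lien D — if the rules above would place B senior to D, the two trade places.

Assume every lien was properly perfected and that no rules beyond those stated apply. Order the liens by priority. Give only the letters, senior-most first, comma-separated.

Effective dates after the stated exceptions: C was recorded 99 days after the deed — beyond 20 days — so no relation-back applies.
As an ad valorem tax lien, B is senior to every other lien.
Among the remaining liens, by effective date: D (2022-06-22), A (2022-06-26), C (2022-10-06).
Because B would otherwise rank above D, the subordination swaps them.

D, B, A, C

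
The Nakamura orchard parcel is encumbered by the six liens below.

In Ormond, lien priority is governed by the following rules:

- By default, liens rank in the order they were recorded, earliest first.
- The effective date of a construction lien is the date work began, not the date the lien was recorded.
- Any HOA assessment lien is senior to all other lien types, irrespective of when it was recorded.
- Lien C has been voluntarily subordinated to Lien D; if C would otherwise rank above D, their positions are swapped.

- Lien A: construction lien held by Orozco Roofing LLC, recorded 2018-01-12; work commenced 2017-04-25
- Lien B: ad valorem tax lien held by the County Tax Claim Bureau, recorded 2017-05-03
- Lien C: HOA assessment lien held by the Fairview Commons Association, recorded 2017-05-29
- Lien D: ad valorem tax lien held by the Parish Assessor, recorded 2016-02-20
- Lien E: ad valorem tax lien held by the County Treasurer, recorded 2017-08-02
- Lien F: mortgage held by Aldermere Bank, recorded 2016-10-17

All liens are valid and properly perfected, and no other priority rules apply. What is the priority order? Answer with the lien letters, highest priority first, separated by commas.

Effective dates after the stated exceptions: A is treated as recorded 2017-04-25, the work-commencement date.
C, as an HOA assessment lien, has superpriority and ranks first.
The other liens, earliest effective date first: D (2016-02-20), F (2016-10-17), A (2017-04-25), B (2017-05-03), E (2017-08-02).
Because C would otherwise rank above D, the subordination swaps them.

D, C, F, A, B, E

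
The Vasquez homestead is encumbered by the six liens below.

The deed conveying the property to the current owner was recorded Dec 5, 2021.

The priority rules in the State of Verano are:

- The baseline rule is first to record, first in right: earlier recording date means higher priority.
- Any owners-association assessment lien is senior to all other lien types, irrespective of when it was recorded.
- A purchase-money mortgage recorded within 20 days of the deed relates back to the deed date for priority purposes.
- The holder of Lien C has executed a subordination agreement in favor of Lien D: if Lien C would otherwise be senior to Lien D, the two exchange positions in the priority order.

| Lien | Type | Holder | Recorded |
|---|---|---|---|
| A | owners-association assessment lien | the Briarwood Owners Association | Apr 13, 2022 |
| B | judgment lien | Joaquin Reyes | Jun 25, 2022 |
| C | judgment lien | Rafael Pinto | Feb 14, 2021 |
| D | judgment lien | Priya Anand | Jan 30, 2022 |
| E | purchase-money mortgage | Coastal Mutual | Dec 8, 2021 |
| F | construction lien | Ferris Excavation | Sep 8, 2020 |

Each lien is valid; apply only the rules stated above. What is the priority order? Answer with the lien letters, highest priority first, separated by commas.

Effective dates: E relates back to the deed date Dec 5, 2021.
A, as an owners-association assessment lien, has superpriority and ranks first.
Remaining liens by effective date: F (Sep 8, 2020), C (Feb 14, 2021), E (Dec 5, 2021), D (Jan 30, 2022), B (Jun 25, 2022).
C would otherwise be senior to D, so under the subordination agreement C and D exchange positions.

A, F, D, E, C, B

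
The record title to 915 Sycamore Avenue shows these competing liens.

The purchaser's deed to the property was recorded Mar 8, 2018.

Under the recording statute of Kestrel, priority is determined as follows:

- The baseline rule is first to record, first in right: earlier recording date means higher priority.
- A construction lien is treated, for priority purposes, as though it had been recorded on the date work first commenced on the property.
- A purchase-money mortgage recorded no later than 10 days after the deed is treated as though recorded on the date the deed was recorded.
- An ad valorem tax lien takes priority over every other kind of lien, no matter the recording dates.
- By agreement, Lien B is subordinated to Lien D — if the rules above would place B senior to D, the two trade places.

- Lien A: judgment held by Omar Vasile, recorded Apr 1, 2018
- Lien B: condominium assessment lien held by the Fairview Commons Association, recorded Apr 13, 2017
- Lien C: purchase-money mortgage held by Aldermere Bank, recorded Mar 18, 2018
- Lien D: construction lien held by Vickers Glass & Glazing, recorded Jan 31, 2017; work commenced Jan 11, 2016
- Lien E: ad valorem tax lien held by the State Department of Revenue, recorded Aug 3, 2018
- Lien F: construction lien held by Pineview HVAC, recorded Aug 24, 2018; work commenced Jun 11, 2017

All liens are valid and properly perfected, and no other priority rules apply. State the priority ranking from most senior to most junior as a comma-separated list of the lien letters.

E, D, B, F, C, A

Adjusting effective dates: C relates back to the deed date Mar 8, 2018; D relates back to Jan 11, 2016 (work commenced); F's effective date is Jun 11, 2017, when work began.
E, as an ad valorem tax lien, has superpriority and ranks first.
The other liens, earliest effective date first: D (Jan 11, 2016), B (Apr 13, 2017), F (Jun 11, 2017), C (Mar 8, 2018), A (Apr 1, 2018).
B already ranks below D; the subordination has no effect.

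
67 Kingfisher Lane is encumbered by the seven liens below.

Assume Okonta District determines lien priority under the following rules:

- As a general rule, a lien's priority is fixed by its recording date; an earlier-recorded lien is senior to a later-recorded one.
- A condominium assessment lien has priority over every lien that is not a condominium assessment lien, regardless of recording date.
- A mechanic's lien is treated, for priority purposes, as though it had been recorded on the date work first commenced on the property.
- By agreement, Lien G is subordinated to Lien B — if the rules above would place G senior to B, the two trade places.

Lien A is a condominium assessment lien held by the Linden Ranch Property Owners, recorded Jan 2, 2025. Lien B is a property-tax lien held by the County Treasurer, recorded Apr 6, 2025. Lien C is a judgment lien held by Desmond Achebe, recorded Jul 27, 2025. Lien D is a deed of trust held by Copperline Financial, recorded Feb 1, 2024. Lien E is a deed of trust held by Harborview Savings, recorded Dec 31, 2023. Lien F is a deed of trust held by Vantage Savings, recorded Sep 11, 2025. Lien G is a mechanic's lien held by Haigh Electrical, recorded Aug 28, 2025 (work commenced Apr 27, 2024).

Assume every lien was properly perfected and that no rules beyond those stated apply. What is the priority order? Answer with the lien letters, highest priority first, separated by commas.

A, E, D, B, G, C, F

Effective dates: G is treated as recorded Apr 27, 2024, the work-commencement date.
A is a condominium assessment lien, so it outranks all other liens regardless of date.
Among the remaining liens, by effective date: E (Dec 31, 2023), D (Feb 1, 2024), G (Apr 27, 2024), B (Apr 6, 2025), C (Jul 27, 2025), F (Sep 11, 2025).
G would otherwise be senior to B, so under the subordination agreement G and B exchange positions.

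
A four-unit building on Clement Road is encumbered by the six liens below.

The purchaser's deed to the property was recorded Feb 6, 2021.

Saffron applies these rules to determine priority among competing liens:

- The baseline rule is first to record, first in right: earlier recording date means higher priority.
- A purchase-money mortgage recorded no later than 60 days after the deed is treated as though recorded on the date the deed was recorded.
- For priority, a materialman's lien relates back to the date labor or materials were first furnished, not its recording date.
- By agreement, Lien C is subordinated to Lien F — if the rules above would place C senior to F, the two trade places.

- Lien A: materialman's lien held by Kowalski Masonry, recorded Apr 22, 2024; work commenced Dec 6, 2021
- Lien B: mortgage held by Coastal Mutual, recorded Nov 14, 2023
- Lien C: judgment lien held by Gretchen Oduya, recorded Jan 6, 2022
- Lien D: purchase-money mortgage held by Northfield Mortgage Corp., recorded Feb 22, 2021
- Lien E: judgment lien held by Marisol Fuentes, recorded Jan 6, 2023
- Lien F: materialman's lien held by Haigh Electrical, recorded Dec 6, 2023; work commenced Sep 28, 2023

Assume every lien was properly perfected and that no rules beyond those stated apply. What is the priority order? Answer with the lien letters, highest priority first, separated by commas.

Effective dates after the stated exceptions: A is treated as recorded Dec 6, 2021, the work-commencement date; D was recorded within the 60-day window, so its effective date is the deed date Feb 6, 2021; F's effective date is Sep 28, 2023, when work began.
By effective date: D (Feb 6, 2021), A (Dec 6, 2021), C (Jan 6, 2022), E (Jan 6, 2023), F (Sep 28, 2023), B (Nov 14, 2023).
C would otherwise be senior to F, so under the subordination agreement C and F exchange positions.

D, A, F, E, C, B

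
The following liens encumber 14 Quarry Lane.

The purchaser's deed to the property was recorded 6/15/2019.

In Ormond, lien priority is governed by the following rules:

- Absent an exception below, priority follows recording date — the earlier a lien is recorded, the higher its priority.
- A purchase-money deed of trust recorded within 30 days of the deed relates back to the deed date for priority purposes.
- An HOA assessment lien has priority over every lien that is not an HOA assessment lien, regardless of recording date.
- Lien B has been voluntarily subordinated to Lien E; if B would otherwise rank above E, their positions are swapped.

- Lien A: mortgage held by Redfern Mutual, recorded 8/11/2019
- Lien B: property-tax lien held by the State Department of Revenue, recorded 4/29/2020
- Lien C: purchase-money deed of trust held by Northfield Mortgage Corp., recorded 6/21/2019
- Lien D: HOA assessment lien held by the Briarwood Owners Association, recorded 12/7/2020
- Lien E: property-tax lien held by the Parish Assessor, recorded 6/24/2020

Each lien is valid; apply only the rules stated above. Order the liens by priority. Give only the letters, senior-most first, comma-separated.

D, C, A, E, B

Adjusting effective dates: C relates back to the deed date 6/15/2019.
D is an HOA assessment lien, so it outranks all other liens regardless of date.
Remaining liens by effective date: C (6/15/2019), A (8/11/2019), B (4/29/2020), E (6/24/2020).
B would otherwise be senior to E, so under the subordination agreement B and E exchange positions.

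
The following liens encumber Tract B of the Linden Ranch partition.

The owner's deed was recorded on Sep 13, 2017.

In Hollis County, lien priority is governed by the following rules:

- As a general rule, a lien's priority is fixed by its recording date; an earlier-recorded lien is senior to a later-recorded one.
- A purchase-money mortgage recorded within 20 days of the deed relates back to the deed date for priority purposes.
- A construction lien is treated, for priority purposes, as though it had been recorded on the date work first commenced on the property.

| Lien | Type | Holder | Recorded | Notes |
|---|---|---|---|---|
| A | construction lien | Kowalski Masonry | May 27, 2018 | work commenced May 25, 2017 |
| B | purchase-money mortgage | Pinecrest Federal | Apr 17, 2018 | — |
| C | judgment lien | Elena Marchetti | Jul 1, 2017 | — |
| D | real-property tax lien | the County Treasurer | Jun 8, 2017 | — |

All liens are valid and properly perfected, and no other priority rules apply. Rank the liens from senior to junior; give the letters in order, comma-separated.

Effective dates after the stated exceptions: A relates back to May 25, 2017 (work commenced); B was recorded 216 days after the deed, outside the 20-day window, so it keeps its recording date.
By effective date: A (May 25, 2017), D (Jun 8, 2017), C (Jul 1, 2017), B (Apr 17, 2018).

A, D, C, B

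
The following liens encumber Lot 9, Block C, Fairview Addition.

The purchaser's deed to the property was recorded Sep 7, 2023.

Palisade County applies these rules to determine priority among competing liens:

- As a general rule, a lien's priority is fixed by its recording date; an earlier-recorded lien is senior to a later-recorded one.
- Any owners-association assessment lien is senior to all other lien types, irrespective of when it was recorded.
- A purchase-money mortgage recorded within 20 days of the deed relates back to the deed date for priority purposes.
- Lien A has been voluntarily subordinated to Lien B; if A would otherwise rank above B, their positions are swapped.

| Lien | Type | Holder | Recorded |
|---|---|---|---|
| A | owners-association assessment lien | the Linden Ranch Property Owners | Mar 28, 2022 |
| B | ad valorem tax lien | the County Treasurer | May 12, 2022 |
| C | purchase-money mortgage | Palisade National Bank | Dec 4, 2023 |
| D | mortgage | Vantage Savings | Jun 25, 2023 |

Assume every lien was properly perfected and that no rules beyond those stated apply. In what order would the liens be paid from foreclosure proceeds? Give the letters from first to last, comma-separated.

B, A, D, C

Effective dates: C was recorded 88 days after the deed — beyond 20 days — so no relation-back applies.
As an owners-association assessment lien, A is senior to every other lien.
Remaining liens by effective date: B (May 12, 2022), D (Jun 25, 2023), C (Dec 4, 2023).
The subordination applies — A was senior to B — so A and B swap.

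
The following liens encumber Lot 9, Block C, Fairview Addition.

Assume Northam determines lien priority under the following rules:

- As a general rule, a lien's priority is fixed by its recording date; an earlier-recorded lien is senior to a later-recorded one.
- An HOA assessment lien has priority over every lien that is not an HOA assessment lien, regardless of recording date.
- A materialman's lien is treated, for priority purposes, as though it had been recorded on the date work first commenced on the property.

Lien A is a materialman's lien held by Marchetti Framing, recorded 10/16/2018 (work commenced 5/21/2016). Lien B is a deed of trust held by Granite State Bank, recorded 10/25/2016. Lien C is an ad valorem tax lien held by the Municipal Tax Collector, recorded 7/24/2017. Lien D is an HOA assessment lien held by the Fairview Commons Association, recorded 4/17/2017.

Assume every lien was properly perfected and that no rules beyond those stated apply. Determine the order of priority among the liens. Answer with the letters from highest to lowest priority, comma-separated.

D, A, B, C

First, effective dates: A's effective date is 5/21/2016, when work began.
As an HOA assessment lien, D is senior to every other lien.
Among the remaining liens, by effective date: A (5/21/2016), B (10/25/2016), C (7/24/2017).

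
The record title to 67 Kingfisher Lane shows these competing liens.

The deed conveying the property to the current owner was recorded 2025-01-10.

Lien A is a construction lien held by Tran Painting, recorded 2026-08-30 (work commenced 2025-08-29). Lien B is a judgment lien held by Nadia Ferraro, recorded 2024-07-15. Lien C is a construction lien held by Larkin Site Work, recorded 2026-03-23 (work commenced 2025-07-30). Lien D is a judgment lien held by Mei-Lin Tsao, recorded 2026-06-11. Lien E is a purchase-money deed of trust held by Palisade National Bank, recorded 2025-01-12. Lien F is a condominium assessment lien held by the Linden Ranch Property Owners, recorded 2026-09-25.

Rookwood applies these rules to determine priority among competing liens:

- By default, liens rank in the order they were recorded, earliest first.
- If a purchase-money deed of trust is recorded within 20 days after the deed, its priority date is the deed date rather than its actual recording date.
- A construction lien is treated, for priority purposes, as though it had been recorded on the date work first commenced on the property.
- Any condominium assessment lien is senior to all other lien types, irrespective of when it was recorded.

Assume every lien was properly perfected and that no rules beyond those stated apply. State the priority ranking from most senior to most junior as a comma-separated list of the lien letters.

F, B, E, C, A, D

Effective dates: A is treated as recorded 2025-08-29, the work-commencement date; C relates back to 2025-07-30 (work commenced); E relates back to the deed date 2025-01-10.
As a condominium assessment lien, F is senior to every other lien.
Remaining liens by effective date: B (2024-07-15), E (2025-01-10), C (2025-07-30), A (2025-08-29), D (2026-06-11).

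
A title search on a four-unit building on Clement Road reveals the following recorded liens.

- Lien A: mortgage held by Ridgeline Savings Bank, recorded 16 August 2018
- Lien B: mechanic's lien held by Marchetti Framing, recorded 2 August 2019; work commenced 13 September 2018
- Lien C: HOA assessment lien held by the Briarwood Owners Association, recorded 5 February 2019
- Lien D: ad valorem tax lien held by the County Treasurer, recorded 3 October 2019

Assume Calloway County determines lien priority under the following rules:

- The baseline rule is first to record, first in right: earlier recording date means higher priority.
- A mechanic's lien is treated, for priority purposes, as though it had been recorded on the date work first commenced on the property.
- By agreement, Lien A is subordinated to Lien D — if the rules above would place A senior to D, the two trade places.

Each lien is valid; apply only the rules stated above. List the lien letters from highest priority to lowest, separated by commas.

First, effective dates: B is treated as recorded 13 September 2018, the work-commencement date.
Ordering by effective date: A (16 August 2018), B (13 September 2018), C (5 February 2019), D (3 October 2019).
A would otherwise be senior to D, so under the subordination agreement A and D exchange positions.

D, B, C, A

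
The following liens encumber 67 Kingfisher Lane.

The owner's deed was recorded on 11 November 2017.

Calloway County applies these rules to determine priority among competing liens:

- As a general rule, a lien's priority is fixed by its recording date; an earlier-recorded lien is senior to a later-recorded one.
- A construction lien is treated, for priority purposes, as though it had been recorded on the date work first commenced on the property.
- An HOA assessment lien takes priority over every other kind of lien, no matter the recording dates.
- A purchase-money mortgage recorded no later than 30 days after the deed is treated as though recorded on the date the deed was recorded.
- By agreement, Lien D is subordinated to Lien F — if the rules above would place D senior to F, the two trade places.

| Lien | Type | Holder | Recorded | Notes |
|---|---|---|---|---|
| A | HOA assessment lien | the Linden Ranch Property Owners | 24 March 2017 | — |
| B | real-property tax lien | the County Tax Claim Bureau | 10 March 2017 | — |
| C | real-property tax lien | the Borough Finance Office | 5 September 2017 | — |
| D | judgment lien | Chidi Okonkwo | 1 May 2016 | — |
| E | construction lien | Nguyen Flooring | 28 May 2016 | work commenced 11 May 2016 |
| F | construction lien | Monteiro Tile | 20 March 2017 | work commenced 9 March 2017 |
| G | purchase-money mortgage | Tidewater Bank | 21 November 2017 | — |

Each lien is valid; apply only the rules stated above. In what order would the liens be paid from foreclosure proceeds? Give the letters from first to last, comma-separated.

First, effective dates: E is treated as recorded 11 May 2016, the work-commencement date; F is treated as recorded 9 March 2017, the work-commencement date; G relates back to the deed date 11 November 2017.
As an HOA assessment lien, A is senior to every other lien.
The other liens, earliest effective date first: D (1 May 2016), E (11 May 2016), F (9 March 2017), B (10 March 2017), C (5 September 2017), G (11 November 2017).
The subordination applies — D was senior to F — so D and F swap.

A, F, E, D, B, C, G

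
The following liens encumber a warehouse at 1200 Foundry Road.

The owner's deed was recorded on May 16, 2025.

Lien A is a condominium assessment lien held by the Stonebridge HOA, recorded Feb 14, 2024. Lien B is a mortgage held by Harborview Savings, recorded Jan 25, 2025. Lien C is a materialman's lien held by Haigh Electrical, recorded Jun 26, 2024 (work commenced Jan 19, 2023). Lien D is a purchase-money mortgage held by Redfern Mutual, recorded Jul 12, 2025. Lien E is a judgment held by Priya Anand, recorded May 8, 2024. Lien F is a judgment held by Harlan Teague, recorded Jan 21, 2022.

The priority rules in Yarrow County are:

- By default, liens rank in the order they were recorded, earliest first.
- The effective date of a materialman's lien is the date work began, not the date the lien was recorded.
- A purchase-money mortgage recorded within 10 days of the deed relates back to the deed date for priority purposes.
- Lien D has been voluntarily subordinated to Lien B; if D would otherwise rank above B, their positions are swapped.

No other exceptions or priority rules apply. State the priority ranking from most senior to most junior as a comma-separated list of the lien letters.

Effective dates after the stated exceptions: C relates back to Jan 19, 2023 (work commenced); D missed the 10-day window (57 days after the deed), so its recording date stands.
By effective date, earliest first: F (Jan 21, 2022), C (Jan 19, 2023), A (Feb 14, 2024), E (May 8, 2024), B (Jan 25, 2025), D (Jul 12, 2025).
D already ranks below B; the subordination has no effect.

F, C, A, E, B, D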